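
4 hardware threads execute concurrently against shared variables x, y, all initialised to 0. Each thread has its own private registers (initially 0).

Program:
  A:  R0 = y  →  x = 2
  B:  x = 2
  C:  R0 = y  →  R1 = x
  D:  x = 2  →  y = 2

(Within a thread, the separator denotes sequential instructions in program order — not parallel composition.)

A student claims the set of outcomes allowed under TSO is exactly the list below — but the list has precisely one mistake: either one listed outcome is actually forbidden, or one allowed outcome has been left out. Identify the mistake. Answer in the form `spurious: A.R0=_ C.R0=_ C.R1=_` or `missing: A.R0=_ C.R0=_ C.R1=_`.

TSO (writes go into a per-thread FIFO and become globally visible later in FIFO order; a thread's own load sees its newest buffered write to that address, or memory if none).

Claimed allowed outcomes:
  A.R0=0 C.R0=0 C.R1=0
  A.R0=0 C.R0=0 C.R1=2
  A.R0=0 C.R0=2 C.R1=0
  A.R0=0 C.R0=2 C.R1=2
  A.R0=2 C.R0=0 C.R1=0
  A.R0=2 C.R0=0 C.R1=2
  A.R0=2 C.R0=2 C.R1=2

outcome vector order: (A.R0,C.R0,C.R1)
under TSO → (0,0,0); (0,0,2); (0,2,2); (2,0,0); (2,0,2); (2,2,2)
claimed∖TSO = {(0,2,0)}

spurious: A.R0=0 C.R0=2 C.R1=0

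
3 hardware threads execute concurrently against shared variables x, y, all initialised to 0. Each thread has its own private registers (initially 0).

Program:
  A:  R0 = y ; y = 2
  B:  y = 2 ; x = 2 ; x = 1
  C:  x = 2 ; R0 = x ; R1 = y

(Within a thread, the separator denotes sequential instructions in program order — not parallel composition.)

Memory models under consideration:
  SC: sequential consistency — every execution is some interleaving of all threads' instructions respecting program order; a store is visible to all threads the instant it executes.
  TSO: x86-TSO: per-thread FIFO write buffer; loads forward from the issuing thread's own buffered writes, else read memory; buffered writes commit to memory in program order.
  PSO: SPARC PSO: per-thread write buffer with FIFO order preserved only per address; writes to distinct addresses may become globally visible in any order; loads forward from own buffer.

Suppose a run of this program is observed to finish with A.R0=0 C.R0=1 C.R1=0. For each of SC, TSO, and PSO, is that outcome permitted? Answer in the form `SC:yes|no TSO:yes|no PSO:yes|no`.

outcome vector order: (A.R0,C.R0,C.R1)
[SC] allowed = {<0 1 2>, <0 2 0>, <0 2 2>, <2 1 2>, <2 2 0>, <2 2 2>}
[TSO] allowed = {<0 1 2>, <0 2 0>, <0 2 2>, <2 1 2>, <2 2 0>, <2 2 2>}
[PSO] allowed = {<0 1 0>, <0 1 2>, <0 2 0>, <0 2 2>, <2 1 0>, <2 1 2>, <2 2 0>, <2 2 2>}
target <0 1 0> ∈ {PSO}

SC:no TSO:no PSO:yes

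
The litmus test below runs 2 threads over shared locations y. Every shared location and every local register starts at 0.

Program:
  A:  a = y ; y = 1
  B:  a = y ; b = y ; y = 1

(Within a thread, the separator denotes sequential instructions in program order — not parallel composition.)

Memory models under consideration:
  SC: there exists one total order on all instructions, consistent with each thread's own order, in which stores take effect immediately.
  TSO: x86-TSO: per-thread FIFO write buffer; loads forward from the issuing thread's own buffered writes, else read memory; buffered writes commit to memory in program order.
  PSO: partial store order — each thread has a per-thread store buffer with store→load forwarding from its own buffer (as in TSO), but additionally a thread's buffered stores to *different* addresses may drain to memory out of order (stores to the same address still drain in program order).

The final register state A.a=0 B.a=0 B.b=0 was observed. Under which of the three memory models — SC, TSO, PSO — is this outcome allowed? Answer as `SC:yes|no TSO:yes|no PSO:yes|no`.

outcome vector order: (A.a,B.a,B.b)
SC: 4 outcomes — {0/0/0; 0/0/1; 0/1/1; 1/0/0}
TSO: 4 outcomes — {0/0/0; 0/0/1; 0/1/1; 1/0/0}
PSO: 4 outcomes — {0/0/0; 0/0/1; 0/1/1; 1/0/0}
target 0/0/0 ∈ {SC,TSO,PSO}

SC:yes TSO:yes PSO:yes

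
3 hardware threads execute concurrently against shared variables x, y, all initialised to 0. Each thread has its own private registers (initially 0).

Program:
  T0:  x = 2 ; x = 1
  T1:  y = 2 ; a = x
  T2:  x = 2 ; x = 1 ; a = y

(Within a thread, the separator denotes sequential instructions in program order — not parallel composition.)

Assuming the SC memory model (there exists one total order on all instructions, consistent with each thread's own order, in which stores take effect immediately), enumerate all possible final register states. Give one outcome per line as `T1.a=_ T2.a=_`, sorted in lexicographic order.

outcome vector order: (T1.a,T2.a)
|SC outcomes| = 5

T1.a=0 T2.a=2
T1.a=1 T2.a=0
T1.a=1 T2.a=2
T1.a=2 T2.a=0
T1.a=2 T2.a=2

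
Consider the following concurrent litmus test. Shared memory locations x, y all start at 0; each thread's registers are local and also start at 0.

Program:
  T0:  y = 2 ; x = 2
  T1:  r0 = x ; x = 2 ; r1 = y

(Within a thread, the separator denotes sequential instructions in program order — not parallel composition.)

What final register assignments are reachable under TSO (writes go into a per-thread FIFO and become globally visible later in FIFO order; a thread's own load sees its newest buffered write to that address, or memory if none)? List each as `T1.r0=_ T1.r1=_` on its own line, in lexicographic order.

outcome vector order: (T1.r0,T1.r1)
|TSO outcomes| = 3

T1.r0=0 T1.r1=0
T1.r0=0 T1.r1=2
T1.r0=2 T1.r1=2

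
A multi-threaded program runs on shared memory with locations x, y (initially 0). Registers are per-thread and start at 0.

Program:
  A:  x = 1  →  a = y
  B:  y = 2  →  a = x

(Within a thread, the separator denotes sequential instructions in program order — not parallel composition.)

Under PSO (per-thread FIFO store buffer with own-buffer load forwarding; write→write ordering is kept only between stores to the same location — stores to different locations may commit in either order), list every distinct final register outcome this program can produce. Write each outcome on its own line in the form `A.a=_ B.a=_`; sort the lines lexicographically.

outcome vector order: (A.a,B.a)
|PSO outcomes| = 4

A.a=0 B.a=0
A.a=0 B.a=1
A.a=2 B.a=0
A.a=2 B.a=1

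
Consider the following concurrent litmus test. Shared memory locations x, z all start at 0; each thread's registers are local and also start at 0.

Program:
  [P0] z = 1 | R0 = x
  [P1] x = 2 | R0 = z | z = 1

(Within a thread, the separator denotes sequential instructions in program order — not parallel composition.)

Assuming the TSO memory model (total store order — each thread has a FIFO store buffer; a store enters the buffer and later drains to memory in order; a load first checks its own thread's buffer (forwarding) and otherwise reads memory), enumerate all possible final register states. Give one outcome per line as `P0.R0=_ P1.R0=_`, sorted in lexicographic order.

outcome vector order: (P0.R0,P1.R0)
|TSO outcomes| = 4

P0.R0=0 P1.R0=0
P0.R0=0 P1.R0=1
P0.R0=2 P1.R0=0
P0.R0=2 P1.R0=1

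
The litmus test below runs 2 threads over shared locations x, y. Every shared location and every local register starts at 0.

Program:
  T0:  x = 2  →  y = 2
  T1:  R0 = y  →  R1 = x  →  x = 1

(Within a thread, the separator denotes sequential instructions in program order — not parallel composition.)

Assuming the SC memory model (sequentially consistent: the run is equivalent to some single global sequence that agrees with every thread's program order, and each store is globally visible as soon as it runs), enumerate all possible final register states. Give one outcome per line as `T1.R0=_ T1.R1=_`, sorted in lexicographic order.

T1.R0=0 T1.R1=0
T1.R0=0 T1.R1=2
T1.R0=2 T1.R1=2

outcome vector order: (T1.R0,T1.R1)
|SC outcomes| = 3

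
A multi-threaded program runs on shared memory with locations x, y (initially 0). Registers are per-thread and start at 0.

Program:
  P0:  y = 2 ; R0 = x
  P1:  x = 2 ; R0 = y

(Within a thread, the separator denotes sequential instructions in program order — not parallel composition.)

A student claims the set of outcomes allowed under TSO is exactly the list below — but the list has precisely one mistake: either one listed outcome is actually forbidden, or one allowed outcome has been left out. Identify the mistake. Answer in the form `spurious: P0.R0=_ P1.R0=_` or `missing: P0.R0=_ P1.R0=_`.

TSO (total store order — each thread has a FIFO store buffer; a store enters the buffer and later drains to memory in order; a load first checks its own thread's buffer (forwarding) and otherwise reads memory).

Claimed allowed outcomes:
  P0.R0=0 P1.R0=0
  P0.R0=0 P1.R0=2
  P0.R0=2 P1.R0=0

outcome vector order: (P0.R0,P1.R0)
TSO (4): (0,0); (0,2); (2,0); (2,2)
TSO∖claimed = {(2,2)}

missing: P0.R0=2 P1.R0=2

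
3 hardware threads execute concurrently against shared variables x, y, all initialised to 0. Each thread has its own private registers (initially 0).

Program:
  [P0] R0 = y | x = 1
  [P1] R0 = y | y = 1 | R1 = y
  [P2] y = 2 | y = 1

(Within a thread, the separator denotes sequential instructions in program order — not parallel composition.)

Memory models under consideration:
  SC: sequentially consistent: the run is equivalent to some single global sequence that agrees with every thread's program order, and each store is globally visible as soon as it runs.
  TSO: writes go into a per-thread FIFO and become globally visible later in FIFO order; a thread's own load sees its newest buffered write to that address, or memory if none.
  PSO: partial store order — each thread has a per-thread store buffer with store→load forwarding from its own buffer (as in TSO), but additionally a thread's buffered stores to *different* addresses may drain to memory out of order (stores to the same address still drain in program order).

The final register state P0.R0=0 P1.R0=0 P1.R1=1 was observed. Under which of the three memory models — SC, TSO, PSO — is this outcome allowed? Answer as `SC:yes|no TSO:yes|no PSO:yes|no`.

SC:yes TSO:yes PSO:yes

outcome vector order: (P0.R0,P1.R0,P1.R1)
under SC → 0/0/1, 0/0/2, 0/1/1, 0/2/1, 1/0/1, 1/0/2, 1/1/1, 1/2/1, 2/0/1, 2/0/2, 2/1/1, 2/2/1
under TSO → 0/0/1, 0/0/2, 0/1/1, 0/2/1, 1/0/1, 1/0/2, 1/1/1, 1/2/1, 2/0/1, 2/0/2, 2/1/1, 2/2/1
under PSO → 0/0/1, 0/0/2, 0/1/1, 0/2/1, 1/0/1, 1/0/2, 1/1/1, 1/2/1, 2/0/1, 2/0/2, 2/1/1, 2/2/1
target 0/0/1 ∈ {SC,TSO,PSO}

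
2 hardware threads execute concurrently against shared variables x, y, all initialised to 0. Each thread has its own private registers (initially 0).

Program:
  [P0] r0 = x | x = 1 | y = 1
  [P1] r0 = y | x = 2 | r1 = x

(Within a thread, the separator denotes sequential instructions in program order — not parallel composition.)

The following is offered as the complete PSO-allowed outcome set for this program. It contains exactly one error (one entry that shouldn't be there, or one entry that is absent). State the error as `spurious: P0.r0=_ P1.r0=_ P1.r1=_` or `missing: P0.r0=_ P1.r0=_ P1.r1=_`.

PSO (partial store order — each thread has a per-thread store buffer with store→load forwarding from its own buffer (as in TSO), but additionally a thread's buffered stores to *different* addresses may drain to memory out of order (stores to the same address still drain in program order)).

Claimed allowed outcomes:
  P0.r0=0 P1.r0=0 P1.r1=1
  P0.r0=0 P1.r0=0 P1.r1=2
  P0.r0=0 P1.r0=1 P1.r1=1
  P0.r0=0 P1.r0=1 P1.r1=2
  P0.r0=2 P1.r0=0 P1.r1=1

outcome vector order: (P0.r0,P1.r0,P1.r1)
PSO: 6 outcomes — {<0 0 1>; <0 0 2>; <0 1 1>; <0 1 2>; <2 0 1>; <2 0 2>}
PSO∖claimed = {<2 0 2>}

missing: P0.r0=2 P1.r0=0 P1.r1=2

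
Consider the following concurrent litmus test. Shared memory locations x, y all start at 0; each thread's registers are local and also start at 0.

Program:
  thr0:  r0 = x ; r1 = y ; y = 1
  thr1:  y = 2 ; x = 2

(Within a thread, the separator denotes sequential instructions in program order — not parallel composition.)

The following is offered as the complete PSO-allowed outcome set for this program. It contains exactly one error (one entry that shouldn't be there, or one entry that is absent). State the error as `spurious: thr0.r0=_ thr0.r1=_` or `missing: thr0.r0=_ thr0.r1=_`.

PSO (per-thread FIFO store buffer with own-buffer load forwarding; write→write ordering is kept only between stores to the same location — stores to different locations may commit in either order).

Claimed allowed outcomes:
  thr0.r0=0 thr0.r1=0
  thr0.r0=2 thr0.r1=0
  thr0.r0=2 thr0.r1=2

outcome vector order: (thr0.r0,thr0.r1)
PSO (4): (0,0) (0,2) (2,0) (2,2)
PSO∖claimed = {(0,2)}

missing: thr0.r0=0 thr0.r1=2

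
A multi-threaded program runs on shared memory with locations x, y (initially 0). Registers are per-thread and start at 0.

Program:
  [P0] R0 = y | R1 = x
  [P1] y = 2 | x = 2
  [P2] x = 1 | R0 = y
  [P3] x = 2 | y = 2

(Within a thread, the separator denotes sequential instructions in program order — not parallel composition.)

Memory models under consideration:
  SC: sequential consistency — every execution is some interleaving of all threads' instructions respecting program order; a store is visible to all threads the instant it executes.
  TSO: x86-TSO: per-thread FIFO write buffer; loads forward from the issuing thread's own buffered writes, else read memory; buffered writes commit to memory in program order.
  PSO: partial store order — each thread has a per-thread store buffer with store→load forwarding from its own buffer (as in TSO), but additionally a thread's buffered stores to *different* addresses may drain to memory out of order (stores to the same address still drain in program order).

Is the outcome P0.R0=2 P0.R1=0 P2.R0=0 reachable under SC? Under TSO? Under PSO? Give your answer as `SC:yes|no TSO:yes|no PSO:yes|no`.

SC:no TSO:yes PSO:yes

outcome vector order: (P0.R0,P0.R1,P2.R0)
SC: 11 outcomes — {<0 0 0>; <0 0 2>; <0 1 0>; <0 1 2>; <0 2 0>; <0 2 2>; <2 0 2>; <2 1 0>; <2 1 2>; <2 2 0>; <2 2 2>}
TSO: 12 outcomes — {<0 0 0>; <0 0 2>; <0 1 0>; <0 1 2>; <0 2 0>; <0 2 2>; <2 0 0>; <2 0 2>; <2 1 0>; <2 1 2>; <2 2 0>; <2 2 2>}
PSO: 12 outcomes — {<0 0 0>; <0 0 2>; <0 1 0>; <0 1 2>; <0 2 0>; <0 2 2>; <2 0 0>; <2 0 2>; <2 1 0>; <2 1 2>; <2 2 0>; <2 2 2>}
target <2 0 0> ∈ {TSO,PSO}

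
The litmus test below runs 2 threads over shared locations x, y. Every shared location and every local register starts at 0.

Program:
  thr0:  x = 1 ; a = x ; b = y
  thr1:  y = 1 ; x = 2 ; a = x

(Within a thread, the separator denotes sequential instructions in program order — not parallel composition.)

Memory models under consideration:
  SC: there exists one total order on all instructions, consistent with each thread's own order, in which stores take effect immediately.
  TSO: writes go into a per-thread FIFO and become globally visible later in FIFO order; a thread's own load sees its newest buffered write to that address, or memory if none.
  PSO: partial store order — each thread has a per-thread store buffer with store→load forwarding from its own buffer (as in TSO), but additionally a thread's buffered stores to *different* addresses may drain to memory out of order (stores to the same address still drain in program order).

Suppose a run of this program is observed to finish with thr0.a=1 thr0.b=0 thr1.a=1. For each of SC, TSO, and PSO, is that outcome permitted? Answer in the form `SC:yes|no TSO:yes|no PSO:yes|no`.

outcome vector order: (thr0.a,thr0.b,thr1.a)
SC: 4 outcomes — {(1,0,2); (1,1,1); (1,1,2); (2,1,2)}
TSO: 5 outcomes — {(1,0,1); (1,0,2); (1,1,1); (1,1,2); (2,1,2)}
PSO: 6 outcomes — {(1,0,1); (1,0,2); (1,1,1); (1,1,2); (2,0,2); (2,1,2)}
target (1,0,1) ∈ {TSO,PSO}

SC:no TSO:yes PSO:yes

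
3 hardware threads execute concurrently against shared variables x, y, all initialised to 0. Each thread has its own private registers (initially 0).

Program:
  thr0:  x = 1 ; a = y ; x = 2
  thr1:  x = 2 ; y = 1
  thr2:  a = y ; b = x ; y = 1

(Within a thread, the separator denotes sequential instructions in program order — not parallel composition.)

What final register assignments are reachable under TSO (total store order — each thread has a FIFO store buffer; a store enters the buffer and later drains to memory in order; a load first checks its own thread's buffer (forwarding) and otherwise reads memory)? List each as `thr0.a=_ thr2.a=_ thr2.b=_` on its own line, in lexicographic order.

thr0.a=0 thr2.a=0 thr2.b=0
thr0.a=0 thr2.a=0 thr2.b=1
thr0.a=0 thr2.a=0 thr2.b=2
thr0.a=0 thr2.a=1 thr2.b=1
thr0.a=0 thr2.a=1 thr2.b=2
thr0.a=1 thr2.a=0 thr2.b=0
thr0.a=1 thr2.a=0 thr2.b=1
thr0.a=1 thr2.a=0 thr2.b=2
thr0.a=1 thr2.a=1 thr2.b=1
thr0.a=1 thr2.a=1 thr2.b=2

outcome vector order: (thr0.a,thr2.a,thr2.b)
|TSO outcomes| = 10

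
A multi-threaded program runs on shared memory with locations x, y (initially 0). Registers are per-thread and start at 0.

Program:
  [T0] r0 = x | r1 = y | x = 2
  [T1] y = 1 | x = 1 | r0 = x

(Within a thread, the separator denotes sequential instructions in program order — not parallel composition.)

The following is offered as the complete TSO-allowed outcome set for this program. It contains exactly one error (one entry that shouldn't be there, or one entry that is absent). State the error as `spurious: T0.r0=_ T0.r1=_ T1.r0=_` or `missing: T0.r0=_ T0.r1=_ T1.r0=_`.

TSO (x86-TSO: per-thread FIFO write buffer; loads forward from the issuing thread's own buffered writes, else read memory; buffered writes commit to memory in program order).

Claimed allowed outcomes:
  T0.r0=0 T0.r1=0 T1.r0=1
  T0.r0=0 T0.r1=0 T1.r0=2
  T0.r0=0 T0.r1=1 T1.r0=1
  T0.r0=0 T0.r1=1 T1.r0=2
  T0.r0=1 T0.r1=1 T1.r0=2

missing: T0.r0=1 T0.r1=1 T1.r0=1

outcome vector order: (T0.r0,T0.r1,T1.r0)
TSO: 6 outcomes — {<0 0 1>, <0 0 2>, <0 1 1>, <0 1 2>, <1 1 1>, <1 1 2>}
TSO∖claimed = {<1 1 1>}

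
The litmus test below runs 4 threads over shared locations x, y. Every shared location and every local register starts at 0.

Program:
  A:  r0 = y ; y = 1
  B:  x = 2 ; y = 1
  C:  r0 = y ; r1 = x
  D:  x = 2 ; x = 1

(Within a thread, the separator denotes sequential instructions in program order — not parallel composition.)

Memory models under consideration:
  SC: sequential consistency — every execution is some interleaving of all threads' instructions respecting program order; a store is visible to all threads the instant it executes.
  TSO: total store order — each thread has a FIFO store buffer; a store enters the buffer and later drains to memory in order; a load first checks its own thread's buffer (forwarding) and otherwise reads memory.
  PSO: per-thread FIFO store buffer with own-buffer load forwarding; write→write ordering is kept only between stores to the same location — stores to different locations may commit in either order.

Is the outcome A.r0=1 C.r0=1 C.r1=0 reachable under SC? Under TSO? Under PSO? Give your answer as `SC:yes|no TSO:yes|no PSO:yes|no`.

outcome vector order: (A.r0,C.r0,C.r1)
[SC] allowed = {(0,0,0), (0,0,1), (0,0,2), (0,1,0), (0,1,1), (0,1,2), (1,0,0), (1,0,1), (1,0,2), (1,1,1), (1,1,2)}
[TSO] allowed = {(0,0,0), (0,0,1), (0,0,2), (0,1,0), (0,1,1), (0,1,2), (1,0,0), (1,0,1), (1,0,2), (1,1,1), (1,1,2)}
[PSO] allowed = {(0,0,0), (0,0,1), (0,0,2), (0,1,0), (0,1,1), (0,1,2), (1,0,0), (1,0,1), (1,0,2), (1,1,0), (1,1,1), (1,1,2)}
target (1,1,0) ∈ {PSO}

SC:no TSO:no PSO:yes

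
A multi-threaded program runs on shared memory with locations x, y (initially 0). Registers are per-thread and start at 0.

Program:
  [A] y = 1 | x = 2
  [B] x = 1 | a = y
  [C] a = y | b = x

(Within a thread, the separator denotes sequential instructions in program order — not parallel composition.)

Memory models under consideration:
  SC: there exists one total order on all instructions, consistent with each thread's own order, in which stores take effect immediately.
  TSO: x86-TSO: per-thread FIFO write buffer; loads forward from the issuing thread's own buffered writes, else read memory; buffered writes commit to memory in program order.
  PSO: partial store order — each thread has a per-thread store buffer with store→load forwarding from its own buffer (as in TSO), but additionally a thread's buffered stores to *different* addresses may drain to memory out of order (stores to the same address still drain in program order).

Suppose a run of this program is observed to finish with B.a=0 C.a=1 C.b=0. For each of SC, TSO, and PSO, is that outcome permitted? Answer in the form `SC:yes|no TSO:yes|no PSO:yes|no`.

SC:no TSO:yes PSO:yes

outcome vector order: (B.a,C.a,C.b)
under SC → 000, 001, 002, 011, 012, 100, 101, 102, 110, 111, 112
under TSO → 000, 001, 002, 010, 011, 012, 100, 101, 102, 110, 111, 112
under PSO → 000, 001, 002, 010, 011, 012, 100, 101, 102, 110, 111, 112
target 010 ∈ {TSO,PSO}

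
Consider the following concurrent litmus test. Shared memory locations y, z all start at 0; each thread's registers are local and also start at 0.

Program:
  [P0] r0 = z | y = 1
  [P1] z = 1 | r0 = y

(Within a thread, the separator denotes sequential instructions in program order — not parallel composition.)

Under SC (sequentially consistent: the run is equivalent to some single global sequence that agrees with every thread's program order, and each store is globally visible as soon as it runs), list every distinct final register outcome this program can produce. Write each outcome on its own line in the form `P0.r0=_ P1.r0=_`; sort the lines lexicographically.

P0.r0=0 P1.r0=0
P0.r0=0 P1.r0=1
P0.r0=1 P1.r0=0
P0.r0=1 P1.r0=1

outcome vector order: (P0.r0,P1.r0)
|SC outcomes| = 4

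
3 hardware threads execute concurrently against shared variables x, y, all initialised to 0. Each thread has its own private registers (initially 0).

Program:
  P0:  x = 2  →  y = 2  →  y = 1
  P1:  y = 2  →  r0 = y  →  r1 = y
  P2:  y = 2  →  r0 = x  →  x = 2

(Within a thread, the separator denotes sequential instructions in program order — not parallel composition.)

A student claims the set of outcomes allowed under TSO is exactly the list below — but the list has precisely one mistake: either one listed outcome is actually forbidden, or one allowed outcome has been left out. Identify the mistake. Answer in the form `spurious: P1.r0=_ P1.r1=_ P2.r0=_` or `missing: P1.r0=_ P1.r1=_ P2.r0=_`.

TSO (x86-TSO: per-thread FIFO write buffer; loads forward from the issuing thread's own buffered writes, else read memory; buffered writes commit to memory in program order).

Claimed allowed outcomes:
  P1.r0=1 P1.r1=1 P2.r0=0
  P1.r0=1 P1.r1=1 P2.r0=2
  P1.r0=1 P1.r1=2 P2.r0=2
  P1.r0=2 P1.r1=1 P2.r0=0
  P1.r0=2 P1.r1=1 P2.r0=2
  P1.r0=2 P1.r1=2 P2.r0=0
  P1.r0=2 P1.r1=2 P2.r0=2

outcome vector order: (P1.r0,P1.r1,P2.r0)
TSO (8): (1,1,0) (1,1,2) (1,2,0) (1,2,2) (2,1,0) (2,1,2) (2,2,0) (2,2,2)
TSO∖claimed = {(1,2,0)}

missing: P1.r0=1 P1.r1=2 P2.r0=0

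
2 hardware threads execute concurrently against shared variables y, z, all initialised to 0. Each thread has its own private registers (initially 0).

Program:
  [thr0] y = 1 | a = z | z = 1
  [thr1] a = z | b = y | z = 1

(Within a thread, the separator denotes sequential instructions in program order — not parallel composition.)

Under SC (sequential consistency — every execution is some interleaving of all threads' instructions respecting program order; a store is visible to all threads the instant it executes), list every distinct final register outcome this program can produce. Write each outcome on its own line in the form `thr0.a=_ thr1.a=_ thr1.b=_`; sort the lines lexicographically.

thr0.a=0 thr1.a=0 thr1.b=0
thr0.a=0 thr1.a=0 thr1.b=1
thr0.a=0 thr1.a=1 thr1.b=1
thr0.a=1 thr1.a=0 thr1.b=0
thr0.a=1 thr1.a=0 thr1.b=1

outcome vector order: (thr0.a,thr1.a,thr1.b)
|SC outcomes| = 5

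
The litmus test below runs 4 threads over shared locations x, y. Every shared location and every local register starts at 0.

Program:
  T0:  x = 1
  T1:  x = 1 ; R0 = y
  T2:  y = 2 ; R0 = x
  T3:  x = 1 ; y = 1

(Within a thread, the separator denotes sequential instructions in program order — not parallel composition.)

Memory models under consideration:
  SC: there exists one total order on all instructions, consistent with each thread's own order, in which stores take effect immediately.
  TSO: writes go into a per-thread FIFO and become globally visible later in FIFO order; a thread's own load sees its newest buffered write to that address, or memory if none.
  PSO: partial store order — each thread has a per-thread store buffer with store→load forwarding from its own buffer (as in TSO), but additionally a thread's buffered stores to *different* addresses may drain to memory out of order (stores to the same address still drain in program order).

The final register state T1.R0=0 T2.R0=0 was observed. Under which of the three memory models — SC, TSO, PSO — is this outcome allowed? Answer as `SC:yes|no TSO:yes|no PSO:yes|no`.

SC:no TSO:yes PSO:yes

outcome vector order: (T1.R0,T2.R0)
SC: 5 outcomes — {(0,1), (1,0), (1,1), (2,0), (2,1)}
TSO: 6 outcomes — {(0,0), (0,1), (1,0), (1,1), (2,0), (2,1)}
PSO: 6 outcomes — {(0,0), (0,1), (1,0), (1,1), (2,0), (2,1)}
target (0,0) ∈ {TSO,PSO}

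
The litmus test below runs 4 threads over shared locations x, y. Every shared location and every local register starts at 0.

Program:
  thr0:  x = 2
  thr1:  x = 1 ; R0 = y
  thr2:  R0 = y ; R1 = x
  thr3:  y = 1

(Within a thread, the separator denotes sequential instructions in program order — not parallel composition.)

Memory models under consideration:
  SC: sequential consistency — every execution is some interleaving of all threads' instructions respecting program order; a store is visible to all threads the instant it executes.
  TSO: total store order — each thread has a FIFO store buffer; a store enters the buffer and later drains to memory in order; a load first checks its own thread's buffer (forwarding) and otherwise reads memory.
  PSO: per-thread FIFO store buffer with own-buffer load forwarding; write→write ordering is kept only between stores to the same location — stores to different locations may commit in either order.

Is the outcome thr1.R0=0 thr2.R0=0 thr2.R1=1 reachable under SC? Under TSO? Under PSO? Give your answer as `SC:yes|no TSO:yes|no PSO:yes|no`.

SC:yes TSO:yes PSO:yes

outcome vector order: (thr1.R0,thr2.R0,thr2.R1)
under SC → 0/0/0; 0/0/1; 0/0/2; 0/1/1; 0/1/2; 1/0/0; 1/0/1; 1/0/2; 1/1/0; 1/1/1; 1/1/2
under TSO → 0/0/0; 0/0/1; 0/0/2; 0/1/0; 0/1/1; 0/1/2; 1/0/0; 1/0/1; 1/0/2; 1/1/0; 1/1/1; 1/1/2
under PSO → 0/0/0; 0/0/1; 0/0/2; 0/1/0; 0/1/1; 0/1/2; 1/0/0; 1/0/1; 1/0/2; 1/1/0; 1/1/1; 1/1/2
target 0/0/1 ∈ {SC,TSO,PSO}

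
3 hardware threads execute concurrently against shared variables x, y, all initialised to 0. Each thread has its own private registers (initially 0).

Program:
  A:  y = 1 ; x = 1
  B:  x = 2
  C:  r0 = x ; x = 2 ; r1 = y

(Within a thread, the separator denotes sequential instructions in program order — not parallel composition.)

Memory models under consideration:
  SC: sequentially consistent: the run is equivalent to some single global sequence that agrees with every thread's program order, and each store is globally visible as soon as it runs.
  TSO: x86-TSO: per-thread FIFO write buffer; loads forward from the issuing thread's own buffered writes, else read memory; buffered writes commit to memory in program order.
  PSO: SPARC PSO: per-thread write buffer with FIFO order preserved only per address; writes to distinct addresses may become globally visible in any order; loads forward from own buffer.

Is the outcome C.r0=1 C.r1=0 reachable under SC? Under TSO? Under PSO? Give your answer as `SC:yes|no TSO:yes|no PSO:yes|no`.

outcome vector order: (C.r0,C.r1)
[SC] allowed = {00, 01, 11, 20, 21}
[TSO] allowed = {00, 01, 11, 20, 21}
[PSO] allowed = {00, 01, 10, 11, 20, 21}
target 10 ∈ {PSO}

SC:no TSO:no PSO:yes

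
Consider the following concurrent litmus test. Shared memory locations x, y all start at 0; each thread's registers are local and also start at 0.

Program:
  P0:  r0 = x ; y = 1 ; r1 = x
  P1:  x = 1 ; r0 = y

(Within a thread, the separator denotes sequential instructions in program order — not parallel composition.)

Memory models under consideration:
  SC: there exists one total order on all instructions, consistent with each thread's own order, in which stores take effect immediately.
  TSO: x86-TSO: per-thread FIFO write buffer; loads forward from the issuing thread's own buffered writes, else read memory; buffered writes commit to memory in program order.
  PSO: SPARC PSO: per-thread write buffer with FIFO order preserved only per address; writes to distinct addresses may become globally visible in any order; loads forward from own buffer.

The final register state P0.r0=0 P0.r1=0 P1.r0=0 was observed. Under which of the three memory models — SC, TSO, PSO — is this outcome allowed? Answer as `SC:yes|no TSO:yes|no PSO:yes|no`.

outcome vector order: (P0.r0,P0.r1,P1.r0)
SC (5): <0 0 1>; <0 1 0>; <0 1 1>; <1 1 0>; <1 1 1>
TSO (6): <0 0 0>; <0 0 1>; <0 1 0>; <0 1 1>; <1 1 0>; <1 1 1>
PSO (6): <0 0 0>; <0 0 1>; <0 1 0>; <0 1 1>; <1 1 0>; <1 1 1>
target <0 0 0> ∈ {TSO,PSO}

SC:no TSO:yes PSO:yes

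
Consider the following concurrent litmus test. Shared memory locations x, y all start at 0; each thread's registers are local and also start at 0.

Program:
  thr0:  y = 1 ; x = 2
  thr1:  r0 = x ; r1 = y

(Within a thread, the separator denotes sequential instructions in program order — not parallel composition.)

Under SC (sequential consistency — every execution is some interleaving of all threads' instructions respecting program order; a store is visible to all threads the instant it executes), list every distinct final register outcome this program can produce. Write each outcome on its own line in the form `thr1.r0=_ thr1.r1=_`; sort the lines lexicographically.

outcome vector order: (thr1.r0,thr1.r1)
|SC outcomes| = 3

thr1.r0=0 thr1.r1=0
thr1.r0=0 thr1.r1=1
thr1.r0=2 thr1.r1=1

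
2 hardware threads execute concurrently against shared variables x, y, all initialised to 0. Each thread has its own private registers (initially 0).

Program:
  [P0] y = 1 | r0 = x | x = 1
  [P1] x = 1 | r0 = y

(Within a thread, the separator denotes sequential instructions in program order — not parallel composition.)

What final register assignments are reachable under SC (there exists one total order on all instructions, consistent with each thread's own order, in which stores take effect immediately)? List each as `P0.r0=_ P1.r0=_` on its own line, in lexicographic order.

outcome vector order: (P0.r0,P1.r0)
|SC outcomes| = 3

P0.r0=0 P1.r0=1
P0.r0=1 P1.r0=0
P0.r0=1 P1.r0=1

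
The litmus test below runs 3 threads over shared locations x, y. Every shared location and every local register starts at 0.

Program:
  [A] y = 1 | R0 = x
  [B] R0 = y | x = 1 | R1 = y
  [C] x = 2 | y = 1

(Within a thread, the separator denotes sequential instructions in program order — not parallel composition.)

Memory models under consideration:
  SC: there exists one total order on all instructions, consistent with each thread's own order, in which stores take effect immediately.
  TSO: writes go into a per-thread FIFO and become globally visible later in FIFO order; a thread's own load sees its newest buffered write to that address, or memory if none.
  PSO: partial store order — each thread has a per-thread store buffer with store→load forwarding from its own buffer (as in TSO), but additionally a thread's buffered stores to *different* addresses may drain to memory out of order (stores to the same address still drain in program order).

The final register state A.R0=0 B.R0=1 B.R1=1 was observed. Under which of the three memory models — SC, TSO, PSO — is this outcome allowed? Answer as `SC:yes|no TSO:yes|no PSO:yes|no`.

outcome vector order: (A.R0,B.R0,B.R1)
SC: 8 outcomes — {(0,0,1); (0,1,1); (1,0,0); (1,0,1); (1,1,1); (2,0,0); (2,0,1); (2,1,1)}
TSO: 9 outcomes — {(0,0,0); (0,0,1); (0,1,1); (1,0,0); (1,0,1); (1,1,1); (2,0,0); (2,0,1); (2,1,1)}
PSO: 9 outcomes — {(0,0,0); (0,0,1); (0,1,1); (1,0,0); (1,0,1); (1,1,1); (2,0,0); (2,0,1); (2,1,1)}
target (0,1,1) ∈ {SC,TSO,PSO}

SC:yes TSO:yes PSO:yes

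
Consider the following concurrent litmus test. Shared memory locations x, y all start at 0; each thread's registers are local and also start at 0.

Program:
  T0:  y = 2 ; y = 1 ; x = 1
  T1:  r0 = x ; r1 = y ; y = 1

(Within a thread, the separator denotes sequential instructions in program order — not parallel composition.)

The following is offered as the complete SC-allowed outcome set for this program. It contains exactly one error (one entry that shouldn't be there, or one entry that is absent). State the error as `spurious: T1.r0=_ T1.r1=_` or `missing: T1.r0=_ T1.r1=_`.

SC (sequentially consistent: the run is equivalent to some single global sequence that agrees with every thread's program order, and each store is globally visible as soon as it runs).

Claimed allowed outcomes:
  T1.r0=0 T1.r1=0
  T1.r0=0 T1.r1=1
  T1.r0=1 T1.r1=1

outcome vector order: (T1.r0,T1.r1)
[SC] allowed = {(0,0); (0,1); (0,2); (1,1)}
SC∖claimed = {(0,2)}

missing: T1.r0=0 T1.r1=2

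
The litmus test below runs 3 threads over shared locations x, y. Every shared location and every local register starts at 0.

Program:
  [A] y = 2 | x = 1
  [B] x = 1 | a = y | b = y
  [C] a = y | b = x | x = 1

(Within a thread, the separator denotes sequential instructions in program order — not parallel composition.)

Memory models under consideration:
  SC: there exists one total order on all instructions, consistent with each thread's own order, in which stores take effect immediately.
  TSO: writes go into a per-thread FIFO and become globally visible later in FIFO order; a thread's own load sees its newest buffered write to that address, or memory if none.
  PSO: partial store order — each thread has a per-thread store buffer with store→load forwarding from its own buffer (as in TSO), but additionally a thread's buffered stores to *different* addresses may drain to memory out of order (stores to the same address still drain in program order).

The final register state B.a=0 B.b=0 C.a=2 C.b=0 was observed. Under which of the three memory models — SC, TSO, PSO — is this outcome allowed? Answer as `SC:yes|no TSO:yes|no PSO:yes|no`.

outcome vector order: (B.a,B.b,C.a,C.b)
SC (10): 0/0/0/0; 0/0/0/1; 0/0/2/1; 0/2/0/0; 0/2/0/1; 0/2/2/1; 2/2/0/0; 2/2/0/1; 2/2/2/0; 2/2/2/1
TSO (12): 0/0/0/0; 0/0/0/1; 0/0/2/0; 0/0/2/1; 0/2/0/0; 0/2/0/1; 0/2/2/0; 0/2/2/1; 2/2/0/0; 2/2/0/1; 2/2/2/0; 2/2/2/1
PSO (12): 0/0/0/0; 0/0/0/1; 0/0/2/0; 0/0/2/1; 0/2/0/0; 0/2/0/1; 0/2/2/0; 0/2/2/1; 2/2/0/0; 2/2/0/1; 2/2/2/0; 2/2/2/1
target 0/0/2/0 ∈ {TSO,PSO}

SC:no TSO:yes PSO:yes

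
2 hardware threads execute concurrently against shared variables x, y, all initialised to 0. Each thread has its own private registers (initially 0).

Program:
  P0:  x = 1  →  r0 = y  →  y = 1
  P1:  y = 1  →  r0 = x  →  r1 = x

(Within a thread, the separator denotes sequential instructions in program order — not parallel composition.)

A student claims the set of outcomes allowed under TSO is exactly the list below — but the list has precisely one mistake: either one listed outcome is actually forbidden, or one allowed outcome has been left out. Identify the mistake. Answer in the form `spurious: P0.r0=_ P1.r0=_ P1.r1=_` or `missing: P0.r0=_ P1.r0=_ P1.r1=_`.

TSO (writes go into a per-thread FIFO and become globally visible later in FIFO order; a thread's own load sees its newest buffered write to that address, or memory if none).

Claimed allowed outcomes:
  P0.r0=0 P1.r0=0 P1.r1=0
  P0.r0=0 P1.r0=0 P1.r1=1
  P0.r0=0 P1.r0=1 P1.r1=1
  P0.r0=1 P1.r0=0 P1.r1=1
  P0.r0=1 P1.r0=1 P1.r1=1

missing: P0.r0=1 P1.r0=0 P1.r1=0

outcome vector order: (P0.r0,P1.r0,P1.r1)
under TSO → 000, 001, 011, 100, 101, 111
TSO∖claimed = {100}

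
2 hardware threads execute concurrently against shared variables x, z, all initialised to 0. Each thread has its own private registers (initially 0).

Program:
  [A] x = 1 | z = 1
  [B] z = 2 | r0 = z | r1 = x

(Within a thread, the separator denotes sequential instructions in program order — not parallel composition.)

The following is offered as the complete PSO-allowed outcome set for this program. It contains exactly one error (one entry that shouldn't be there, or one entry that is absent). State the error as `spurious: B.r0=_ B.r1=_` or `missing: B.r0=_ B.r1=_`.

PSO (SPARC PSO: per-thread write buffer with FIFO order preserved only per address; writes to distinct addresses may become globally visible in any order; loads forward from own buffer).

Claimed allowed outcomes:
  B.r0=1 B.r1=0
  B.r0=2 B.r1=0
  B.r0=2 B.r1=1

missing: B.r0=1 B.r1=1

outcome vector order: (B.r0,B.r1)
under PSO → <1 0>, <1 1>, <2 0>, <2 1>
PSO∖claimed = {<1 1>}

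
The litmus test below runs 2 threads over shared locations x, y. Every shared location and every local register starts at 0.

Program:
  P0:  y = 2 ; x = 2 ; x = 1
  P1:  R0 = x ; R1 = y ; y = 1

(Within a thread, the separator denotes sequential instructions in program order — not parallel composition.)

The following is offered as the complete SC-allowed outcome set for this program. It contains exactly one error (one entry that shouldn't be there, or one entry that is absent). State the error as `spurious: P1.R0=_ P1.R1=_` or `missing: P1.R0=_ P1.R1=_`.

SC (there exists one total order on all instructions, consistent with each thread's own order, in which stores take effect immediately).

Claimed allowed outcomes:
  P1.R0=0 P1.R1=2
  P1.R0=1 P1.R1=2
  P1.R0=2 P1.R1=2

missing: P1.R0=0 P1.R1=0

outcome vector order: (P1.R0,P1.R1)
under SC → 0/0, 0/2, 1/2, 2/2
SC∖claimed = {0/0}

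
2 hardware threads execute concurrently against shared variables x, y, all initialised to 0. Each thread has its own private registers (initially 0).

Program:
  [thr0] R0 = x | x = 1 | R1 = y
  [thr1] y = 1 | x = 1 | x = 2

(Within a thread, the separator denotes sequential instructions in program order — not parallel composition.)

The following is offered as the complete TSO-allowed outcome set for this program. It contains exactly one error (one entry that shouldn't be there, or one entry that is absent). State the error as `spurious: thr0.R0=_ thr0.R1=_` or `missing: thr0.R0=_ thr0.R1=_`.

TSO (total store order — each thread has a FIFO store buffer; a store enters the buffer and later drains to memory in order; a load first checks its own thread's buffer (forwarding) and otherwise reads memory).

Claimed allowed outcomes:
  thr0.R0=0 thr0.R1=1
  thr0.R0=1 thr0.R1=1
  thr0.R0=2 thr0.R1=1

outcome vector order: (thr0.R0,thr0.R1)
TSO (4): <0 0>, <0 1>, <1 1>, <2 1>
TSO∖claimed = {<0 0>}

missing: thr0.R0=0 thr0.R1=0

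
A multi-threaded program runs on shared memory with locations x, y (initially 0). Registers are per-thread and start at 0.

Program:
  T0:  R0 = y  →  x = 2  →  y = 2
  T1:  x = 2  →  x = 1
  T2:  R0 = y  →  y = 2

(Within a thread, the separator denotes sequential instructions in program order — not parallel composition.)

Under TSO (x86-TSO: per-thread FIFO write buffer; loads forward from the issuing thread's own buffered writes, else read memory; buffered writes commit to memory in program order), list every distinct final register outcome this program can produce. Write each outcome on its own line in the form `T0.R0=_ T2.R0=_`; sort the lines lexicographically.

T0.R0=0 T2.R0=0
T0.R0=0 T2.R0=2
T0.R0=2 T2.R0=0

outcome vector order: (T0.R0,T2.R0)
|TSO outcomes| = 3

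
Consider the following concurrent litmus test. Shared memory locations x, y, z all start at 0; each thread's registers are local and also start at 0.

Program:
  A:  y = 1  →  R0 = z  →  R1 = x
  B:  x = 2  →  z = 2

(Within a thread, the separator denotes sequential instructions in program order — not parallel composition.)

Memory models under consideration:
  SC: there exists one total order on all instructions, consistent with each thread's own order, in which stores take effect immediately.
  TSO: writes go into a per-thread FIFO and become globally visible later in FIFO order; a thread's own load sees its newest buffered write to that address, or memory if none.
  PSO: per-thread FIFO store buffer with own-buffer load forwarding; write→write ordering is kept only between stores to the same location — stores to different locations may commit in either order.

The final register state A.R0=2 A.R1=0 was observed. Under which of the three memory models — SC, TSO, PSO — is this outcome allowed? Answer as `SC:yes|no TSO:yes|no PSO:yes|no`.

SC:no TSO:no PSO:yes

outcome vector order: (A.R0,A.R1)
[SC] allowed = {<0 0>, <0 2>, <2 2>}
[TSO] allowed = {<0 0>, <0 2>, <2 2>}
[PSO] allowed = {<0 0>, <0 2>, <2 0>, <2 2>}
target <2 0> ∈ {PSO}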